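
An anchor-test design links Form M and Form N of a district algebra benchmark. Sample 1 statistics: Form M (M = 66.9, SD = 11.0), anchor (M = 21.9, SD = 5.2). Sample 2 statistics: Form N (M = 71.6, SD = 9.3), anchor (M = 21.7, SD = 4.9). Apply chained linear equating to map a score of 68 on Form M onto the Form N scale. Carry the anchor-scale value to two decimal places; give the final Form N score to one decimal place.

Form M → anchor (Sample 1): v = (5.2/11.0)(68 − 66.9) + 21.9 = 22.42
anchor → Form N (Sample 2): y = (9.3/4.9)(22.42 − 21.7) + 71.6 = 73.0

73.0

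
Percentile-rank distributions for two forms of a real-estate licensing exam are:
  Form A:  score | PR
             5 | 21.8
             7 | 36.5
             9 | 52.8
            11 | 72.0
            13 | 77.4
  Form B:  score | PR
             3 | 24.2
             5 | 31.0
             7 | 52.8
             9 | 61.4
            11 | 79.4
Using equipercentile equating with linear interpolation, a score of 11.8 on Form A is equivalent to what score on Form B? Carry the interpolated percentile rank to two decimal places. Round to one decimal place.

PR of 11.8 on Form A: 72.0 + (11.8 − 11)/(13 − 11) × (77.4 − 72.0) = 74.16
On Form B, PR 74.16 falls between score 9 (PR 61.4) and 11 (PR 79.4).
Interpolate: 9 + (74.16 − 61.4)/(79.4 − 61.4) × (11 − 9) = 10.4

10.4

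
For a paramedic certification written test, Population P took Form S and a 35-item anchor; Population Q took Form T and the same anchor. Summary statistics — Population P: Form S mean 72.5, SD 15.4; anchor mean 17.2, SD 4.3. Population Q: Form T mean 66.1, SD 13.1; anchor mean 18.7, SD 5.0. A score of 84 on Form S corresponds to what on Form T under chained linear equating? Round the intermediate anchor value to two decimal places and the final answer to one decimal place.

Form S → anchor (Population P): v = (4.3/15.4)(84 − 72.5) + 17.2 = 20.41
anchor → Form T (Population Q): y = (13.1/5.0)(20.41 − 18.7) + 66.1 = 70.6

70.6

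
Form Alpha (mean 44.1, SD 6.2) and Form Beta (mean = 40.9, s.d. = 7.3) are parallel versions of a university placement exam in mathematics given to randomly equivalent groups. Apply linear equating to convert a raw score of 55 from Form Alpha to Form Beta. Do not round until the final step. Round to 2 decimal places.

53.73

Linear equating: y = (SD_Y/SD_X)(x − M_X) + M_Y
y = (7.3/6.2)(55 − 44.1) + 40.9
y = 1.177419 × 10.9 + 40.9 = 12.8339 + 40.9 = 53.73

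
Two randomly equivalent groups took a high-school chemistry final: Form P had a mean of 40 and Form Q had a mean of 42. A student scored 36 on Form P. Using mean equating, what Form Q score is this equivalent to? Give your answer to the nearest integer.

38

Mean equating: y = x + (M_Y − M_X) = 36 + (42 − 40) = 38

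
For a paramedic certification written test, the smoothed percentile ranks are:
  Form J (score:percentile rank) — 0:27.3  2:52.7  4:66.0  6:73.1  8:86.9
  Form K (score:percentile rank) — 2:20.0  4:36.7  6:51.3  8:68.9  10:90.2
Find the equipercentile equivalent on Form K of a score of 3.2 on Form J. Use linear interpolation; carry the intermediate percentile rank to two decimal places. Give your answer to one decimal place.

7.1

PR of 3.2 on Form J: 52.7 + (3.2 − 2)/(4 − 2) × (66.0 − 52.7) = 60.68
On Form K, PR 60.68 falls between score 6 (PR 51.3) and 8 (PR 68.9).
Interpolate: 6 + (60.68 − 51.3)/(68.9 − 51.3) × (8 − 6) = 7.1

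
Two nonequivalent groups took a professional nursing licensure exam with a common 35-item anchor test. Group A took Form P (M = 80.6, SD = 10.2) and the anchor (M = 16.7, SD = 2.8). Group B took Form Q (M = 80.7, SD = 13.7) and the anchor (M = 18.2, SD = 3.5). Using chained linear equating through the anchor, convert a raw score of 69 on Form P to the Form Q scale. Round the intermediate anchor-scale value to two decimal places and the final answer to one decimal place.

62.4

Form P → anchor (Group A): v = (2.8/10.2)(69 − 80.6) + 16.7 = 13.52
anchor → Form Q (Group B): y = (13.7/3.5)(13.52 − 18.2) + 80.7 = 62.4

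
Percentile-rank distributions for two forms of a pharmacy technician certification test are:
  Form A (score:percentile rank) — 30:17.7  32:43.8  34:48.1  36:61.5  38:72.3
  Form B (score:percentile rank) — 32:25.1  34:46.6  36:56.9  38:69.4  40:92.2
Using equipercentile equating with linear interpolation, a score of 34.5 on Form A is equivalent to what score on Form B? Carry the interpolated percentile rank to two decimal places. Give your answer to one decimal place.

PR of 34.5 on Form A: 48.1 + (34.5 − 34)/(36 − 34) × (61.5 − 48.1) = 51.45
On Form B, PR 51.45 falls between score 34 (PR 46.6) and 36 (PR 56.9).
Interpolate: 34 + (51.45 − 46.6)/(56.9 − 46.6) × (36 − 34) = 34.9

34.9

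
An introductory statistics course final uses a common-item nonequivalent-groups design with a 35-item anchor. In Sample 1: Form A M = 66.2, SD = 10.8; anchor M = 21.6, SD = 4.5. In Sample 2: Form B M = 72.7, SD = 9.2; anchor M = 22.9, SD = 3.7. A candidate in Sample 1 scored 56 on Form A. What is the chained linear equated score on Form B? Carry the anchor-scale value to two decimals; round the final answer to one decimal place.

Form A → anchor (Sample 1): v = (4.5/10.8)(56 − 66.2) + 21.6 = 17.35
anchor → Form B (Sample 2): y = (9.2/3.7)(17.35 − 22.9) + 72.7 = 58.9

58.9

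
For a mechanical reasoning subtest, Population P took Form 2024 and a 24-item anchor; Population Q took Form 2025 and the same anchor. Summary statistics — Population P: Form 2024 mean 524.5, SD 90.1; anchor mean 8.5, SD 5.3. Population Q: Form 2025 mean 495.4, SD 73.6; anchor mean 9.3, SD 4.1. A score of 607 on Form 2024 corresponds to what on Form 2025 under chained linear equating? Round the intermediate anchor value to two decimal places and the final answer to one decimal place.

568.1

Form 2024 → anchor (Population P): v = (5.3/90.1)(607 − 524.5) + 8.5 = 13.35
anchor → Form 2025 (Population Q): y = (73.6/4.1)(13.35 − 9.3) + 495.4 = 568.1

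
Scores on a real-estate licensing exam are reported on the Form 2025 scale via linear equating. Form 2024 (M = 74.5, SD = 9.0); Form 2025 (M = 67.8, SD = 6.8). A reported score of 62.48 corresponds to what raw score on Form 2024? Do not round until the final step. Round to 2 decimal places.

67.46

Invert y = (SD_Y/SD_X)(x − M_X) + M_Y:
x = (SD_X/SD_Y)(y − M_Y) + M_X = (9.0/6.8)(62.48 − 67.8) + 74.5
x = 1.323529 × -5.320 + 74.5 = 67.46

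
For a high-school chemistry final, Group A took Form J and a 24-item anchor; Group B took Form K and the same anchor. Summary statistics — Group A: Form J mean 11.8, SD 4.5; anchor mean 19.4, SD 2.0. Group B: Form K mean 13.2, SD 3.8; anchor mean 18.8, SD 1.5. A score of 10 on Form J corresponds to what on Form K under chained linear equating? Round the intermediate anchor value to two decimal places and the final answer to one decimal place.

Form J → anchor (Group A): v = (2.0/4.5)(10 − 11.8) + 19.4 = 18.60
anchor → Form K (Group B): y = (3.8/1.5)(18.60 − 18.8) + 13.2 = 12.7

12.7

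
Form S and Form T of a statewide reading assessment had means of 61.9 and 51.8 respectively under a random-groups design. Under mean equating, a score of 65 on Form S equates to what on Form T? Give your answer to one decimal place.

Mean equating: y = x + (M_Y − M_X) = 65 + (51.8 − 61.9) = 54.9

54.9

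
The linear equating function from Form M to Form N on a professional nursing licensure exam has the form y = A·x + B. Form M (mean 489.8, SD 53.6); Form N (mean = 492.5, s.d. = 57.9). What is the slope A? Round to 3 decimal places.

A = SD_Y / SD_X = 57.9 / 53.6 = 1.080

1.080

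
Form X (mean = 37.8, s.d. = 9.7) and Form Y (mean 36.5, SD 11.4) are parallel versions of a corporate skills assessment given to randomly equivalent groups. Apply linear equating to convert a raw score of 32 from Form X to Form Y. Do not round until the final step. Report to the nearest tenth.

Linear equating: y = (SD_Y/SD_X)(x − M_X) + M_Y
y = (11.4/9.7)(32 − 37.8) + 36.5
y = 1.175258 × -5.8 + 36.5 = -6.8165 + 36.5 = 29.7

29.7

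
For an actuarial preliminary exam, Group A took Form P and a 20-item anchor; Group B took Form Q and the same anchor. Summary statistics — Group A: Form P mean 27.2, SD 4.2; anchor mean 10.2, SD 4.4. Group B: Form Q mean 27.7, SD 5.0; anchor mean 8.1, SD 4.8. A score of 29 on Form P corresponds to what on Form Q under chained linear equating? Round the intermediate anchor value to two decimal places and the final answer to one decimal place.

Form P → anchor (Group A): v = (4.4/4.2)(29 − 27.2) + 10.2 = 12.09
anchor → Form Q (Group B): y = (5.0/4.8)(12.09 − 8.1) + 27.7 = 31.9

31.9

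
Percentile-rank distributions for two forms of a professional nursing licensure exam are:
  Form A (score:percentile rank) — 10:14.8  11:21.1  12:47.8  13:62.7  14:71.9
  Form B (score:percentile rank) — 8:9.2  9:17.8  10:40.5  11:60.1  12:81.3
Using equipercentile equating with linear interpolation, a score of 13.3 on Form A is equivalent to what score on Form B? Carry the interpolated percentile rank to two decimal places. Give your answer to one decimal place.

PR of 13.3 on Form A: 62.7 + (13.3 − 13)/(14 − 13) × (71.9 − 62.7) = 65.46
On Form B, PR 65.46 falls between score 11 (PR 60.1) and 12 (PR 81.3).
Interpolate: 11 + (65.46 − 60.1)/(81.3 − 60.1) × (12 − 11) = 11.3

11.3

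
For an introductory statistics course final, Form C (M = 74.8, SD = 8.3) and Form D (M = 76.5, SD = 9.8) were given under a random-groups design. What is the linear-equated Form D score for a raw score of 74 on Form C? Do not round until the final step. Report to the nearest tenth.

75.6

Linear equating: y = (SD_Y/SD_X)(x − M_X) + M_Y
y = (9.8/8.3)(74 − 74.8) + 76.5
y = 1.180723 × -0.8 + 76.5 = -0.9446 + 76.5 = 75.6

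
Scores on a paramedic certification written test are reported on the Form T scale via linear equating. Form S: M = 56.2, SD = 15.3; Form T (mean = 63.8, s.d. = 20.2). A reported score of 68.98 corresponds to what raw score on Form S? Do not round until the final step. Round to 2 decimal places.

Invert y = (SD_Y/SD_X)(x − M_X) + M_Y:
x = (SD_X/SD_Y)(y − M_Y) + M_X = (15.3/20.2)(68.98 − 63.8) + 56.2
x = 0.757426 × 5.180 + 56.2 = 60.12

60.12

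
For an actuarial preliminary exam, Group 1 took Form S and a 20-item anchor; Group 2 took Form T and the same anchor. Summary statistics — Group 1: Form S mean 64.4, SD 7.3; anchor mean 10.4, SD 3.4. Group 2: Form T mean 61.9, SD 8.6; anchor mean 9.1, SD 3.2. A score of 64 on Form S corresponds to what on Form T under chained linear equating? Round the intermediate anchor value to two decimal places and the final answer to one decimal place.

Form S → anchor (Group 1): v = (3.4/7.3)(64 − 64.4) + 10.4 = 10.21
anchor → Form T (Group 2): y = (8.6/3.2)(10.21 − 9.1) + 61.9 = 64.9

64.9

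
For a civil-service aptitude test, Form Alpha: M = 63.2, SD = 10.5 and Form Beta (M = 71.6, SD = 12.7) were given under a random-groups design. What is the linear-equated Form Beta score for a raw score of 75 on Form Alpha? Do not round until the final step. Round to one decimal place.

Linear equating: y = (SD_Y/SD_X)(x − M_X) + M_Y
y = (12.7/10.5)(75 − 63.2) + 71.6
y = 1.209524 × 11.8 + 71.6 = 14.2724 + 71.6 = 85.9

85.9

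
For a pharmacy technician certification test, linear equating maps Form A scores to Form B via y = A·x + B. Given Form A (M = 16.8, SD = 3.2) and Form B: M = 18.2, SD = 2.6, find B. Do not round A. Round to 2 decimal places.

A = SD_Y / SD_X = 2.6 / 3.2 = 0.812500
B = M_Y − A·M_X = 18.2 − 0.812500 × 16.8 = 4.55

4.55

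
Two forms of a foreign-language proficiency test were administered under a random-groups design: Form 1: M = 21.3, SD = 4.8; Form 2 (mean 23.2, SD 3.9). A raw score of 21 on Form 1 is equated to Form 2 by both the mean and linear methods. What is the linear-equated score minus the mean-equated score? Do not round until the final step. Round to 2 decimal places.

0.06

Mean-equated: 21 + (23.2 − 21.3) = 22.90
Linear-equated: (3.9/4.8)(21 − 21.3) + 23.2 = 22.956
Difference = 22.956 − 22.90 = 0.06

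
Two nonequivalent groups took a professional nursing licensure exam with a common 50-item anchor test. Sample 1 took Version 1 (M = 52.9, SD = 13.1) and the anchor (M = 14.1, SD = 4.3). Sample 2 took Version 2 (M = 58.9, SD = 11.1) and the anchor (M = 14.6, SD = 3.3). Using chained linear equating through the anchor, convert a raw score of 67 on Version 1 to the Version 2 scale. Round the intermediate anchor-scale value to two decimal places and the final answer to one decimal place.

72.8

Version 1 → anchor (Sample 1): v = (4.3/13.1)(67 − 52.9) + 14.1 = 18.73
anchor → Version 2 (Sample 2): y = (11.1/3.3)(18.73 − 14.6) + 58.9 = 72.8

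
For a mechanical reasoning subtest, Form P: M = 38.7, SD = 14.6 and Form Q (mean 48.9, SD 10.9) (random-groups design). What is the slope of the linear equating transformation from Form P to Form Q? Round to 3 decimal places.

A = SD_Y / SD_X = 10.9 / 14.6 = 0.747

0.747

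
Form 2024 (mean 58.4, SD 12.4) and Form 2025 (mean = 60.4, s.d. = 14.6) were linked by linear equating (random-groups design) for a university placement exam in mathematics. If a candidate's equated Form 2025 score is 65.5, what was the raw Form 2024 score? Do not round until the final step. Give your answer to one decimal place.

62.7

Invert y = (SD_Y/SD_X)(x − M_X) + M_Y:
x = (SD_X/SD_Y)(y − M_Y) + M_X = (12.4/14.6)(65.5 − 60.4) + 58.4
x = 0.849315 × 5.100 + 58.4 = 62.7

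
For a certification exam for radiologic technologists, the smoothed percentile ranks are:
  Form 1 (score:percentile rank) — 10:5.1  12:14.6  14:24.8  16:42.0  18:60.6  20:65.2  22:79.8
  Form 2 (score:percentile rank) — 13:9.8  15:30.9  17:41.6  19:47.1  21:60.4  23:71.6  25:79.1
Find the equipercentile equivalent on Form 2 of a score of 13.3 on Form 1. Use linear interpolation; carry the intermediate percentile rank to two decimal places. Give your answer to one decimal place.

14.1

PR of 13.3 on Form 1: 14.6 + (13.3 − 12)/(14 − 12) × (24.8 − 14.6) = 21.23
On Form 2, PR 21.23 falls between score 13 (PR 9.8) and 15 (PR 30.9).
Interpolate: 13 + (21.23 − 9.8)/(30.9 − 9.8) × (15 − 13) = 14.1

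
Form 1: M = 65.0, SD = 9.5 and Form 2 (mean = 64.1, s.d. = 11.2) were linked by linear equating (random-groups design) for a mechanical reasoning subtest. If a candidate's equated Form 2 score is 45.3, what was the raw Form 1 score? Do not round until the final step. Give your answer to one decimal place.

Invert y = (SD_Y/SD_X)(x − M_X) + M_Y:
x = (SD_X/SD_Y)(y − M_Y) + M_X = (9.5/11.2)(45.3 − 64.1) + 65.0
x = 0.848214 × -18.800 + 65.0 = 49.1

49.1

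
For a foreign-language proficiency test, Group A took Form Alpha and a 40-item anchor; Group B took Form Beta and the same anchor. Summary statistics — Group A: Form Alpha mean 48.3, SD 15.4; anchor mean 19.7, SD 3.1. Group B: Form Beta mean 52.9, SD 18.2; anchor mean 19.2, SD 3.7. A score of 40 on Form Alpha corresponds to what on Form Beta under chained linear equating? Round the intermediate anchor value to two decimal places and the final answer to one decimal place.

Form Alpha → anchor (Group A): v = (3.1/15.4)(40 − 48.3) + 19.7 = 18.03
anchor → Form Beta (Group B): y = (18.2/3.7)(18.03 − 19.2) + 52.9 = 47.1

47.1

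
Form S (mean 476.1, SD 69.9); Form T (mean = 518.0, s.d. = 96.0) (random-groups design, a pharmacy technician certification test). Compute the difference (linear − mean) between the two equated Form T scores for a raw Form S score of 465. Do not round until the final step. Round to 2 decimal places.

-4.14

Mean-equated: 465 + (518.0 − 476.1) = 506.90
Linear-equated: (96.0/69.9)(465 − 476.1) + 518.0 = 502.755
Difference = 502.755 − 506.90 = -4.14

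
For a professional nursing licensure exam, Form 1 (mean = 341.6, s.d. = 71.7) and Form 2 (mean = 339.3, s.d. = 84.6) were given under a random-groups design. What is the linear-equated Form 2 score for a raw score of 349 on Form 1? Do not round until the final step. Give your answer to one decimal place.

348.0

Linear equating: y = (SD_Y/SD_X)(x − M_X) + M_Y
y = (84.6/71.7)(349 − 341.6) + 339.3
y = 1.179916 × 7.4 + 339.3 = 8.7314 + 339.3 = 348.0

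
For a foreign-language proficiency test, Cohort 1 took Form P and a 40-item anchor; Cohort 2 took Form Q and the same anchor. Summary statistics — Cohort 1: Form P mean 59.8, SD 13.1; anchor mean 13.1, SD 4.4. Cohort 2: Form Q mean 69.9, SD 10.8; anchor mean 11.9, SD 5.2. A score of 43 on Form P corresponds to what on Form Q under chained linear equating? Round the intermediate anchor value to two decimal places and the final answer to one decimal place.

Form P → anchor (Cohort 1): v = (4.4/13.1)(43 − 59.8) + 13.1 = 7.46
anchor → Form Q (Cohort 2): y = (10.8/5.2)(7.46 − 11.9) + 69.9 = 60.7

60.7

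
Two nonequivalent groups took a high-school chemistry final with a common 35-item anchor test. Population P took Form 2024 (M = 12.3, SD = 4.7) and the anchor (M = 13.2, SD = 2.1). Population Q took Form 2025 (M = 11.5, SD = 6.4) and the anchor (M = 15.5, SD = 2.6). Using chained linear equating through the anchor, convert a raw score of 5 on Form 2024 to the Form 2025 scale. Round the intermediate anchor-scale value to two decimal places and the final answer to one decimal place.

-2.2

Form 2024 → anchor (Population P): v = (2.1/4.7)(5 − 12.3) + 13.2 = 9.94
anchor → Form 2025 (Population Q): y = (6.4/2.6)(9.94 − 15.5) + 11.5 = -2.2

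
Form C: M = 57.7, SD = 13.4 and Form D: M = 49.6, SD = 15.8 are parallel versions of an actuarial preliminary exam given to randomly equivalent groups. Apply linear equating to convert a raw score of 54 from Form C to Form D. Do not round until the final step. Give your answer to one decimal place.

Linear equating: y = (SD_Y/SD_X)(x − M_X) + M_Y
y = (15.8/13.4)(54 − 57.7) + 49.6
y = 1.179104 × -3.7 + 49.6 = -4.3627 + 49.6 = 45.2

45.2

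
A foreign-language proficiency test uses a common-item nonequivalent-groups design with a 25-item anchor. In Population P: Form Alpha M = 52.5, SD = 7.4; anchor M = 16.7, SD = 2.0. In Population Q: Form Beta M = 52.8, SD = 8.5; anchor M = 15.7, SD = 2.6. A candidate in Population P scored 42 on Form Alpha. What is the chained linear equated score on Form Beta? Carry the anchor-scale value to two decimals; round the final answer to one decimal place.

Form Alpha → anchor (Population P): v = (2.0/7.4)(42 − 52.5) + 16.7 = 13.86
anchor → Form Beta (Population Q): y = (8.5/2.6)(13.86 − 15.7) + 52.8 = 46.8

46.8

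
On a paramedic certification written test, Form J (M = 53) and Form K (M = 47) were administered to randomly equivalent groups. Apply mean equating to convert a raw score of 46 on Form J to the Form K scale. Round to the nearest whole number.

Mean equating: y = x + (M_Y − M_X) = 46 + (47 − 53) = 40

40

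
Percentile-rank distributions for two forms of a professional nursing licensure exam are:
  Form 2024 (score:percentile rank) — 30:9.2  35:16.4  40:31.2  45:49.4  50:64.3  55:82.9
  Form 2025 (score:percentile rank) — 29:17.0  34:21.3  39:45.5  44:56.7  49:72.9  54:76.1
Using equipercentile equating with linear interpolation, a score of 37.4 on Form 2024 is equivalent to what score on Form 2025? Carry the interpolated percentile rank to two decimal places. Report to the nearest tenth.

PR of 37.4 on Form 2024: 16.4 + (37.4 − 35)/(40 − 35) × (31.2 − 16.4) = 23.50
On Form 2025, PR 23.50 falls between score 34 (PR 21.3) and 39 (PR 45.5).
Interpolate: 34 + (23.50 − 21.3)/(45.5 − 21.3) × (39 − 34) = 34.5

34.5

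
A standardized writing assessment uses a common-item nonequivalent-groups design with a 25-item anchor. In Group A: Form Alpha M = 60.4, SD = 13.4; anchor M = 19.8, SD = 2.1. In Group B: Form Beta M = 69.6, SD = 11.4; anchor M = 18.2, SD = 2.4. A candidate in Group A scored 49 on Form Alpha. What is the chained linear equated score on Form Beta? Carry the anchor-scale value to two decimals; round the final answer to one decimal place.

68.7

Form Alpha → anchor (Group A): v = (2.1/13.4)(49 − 60.4) + 19.8 = 18.01
anchor → Form Beta (Group B): y = (11.4/2.4)(18.01 − 18.2) + 69.6 = 68.7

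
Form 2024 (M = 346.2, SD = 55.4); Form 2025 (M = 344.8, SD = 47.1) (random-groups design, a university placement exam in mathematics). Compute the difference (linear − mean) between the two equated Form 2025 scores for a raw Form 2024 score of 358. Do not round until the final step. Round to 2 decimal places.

-1.77

Mean-equated: 358 + (344.8 − 346.2) = 356.60
Linear-equated: (47.1/55.4)(358 − 346.2) + 344.8 = 354.832
Difference = 354.832 − 356.60 = -1.77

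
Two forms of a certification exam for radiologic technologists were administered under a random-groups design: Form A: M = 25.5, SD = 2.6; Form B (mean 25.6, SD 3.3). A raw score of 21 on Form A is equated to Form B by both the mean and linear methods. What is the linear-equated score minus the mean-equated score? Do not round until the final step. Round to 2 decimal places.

Mean-equated: 21 + (25.6 − 25.5) = 21.10
Linear-equated: (3.3/2.6)(21 − 25.5) + 25.6 = 19.888
Difference = 19.888 − 21.10 = -1.21

-1.21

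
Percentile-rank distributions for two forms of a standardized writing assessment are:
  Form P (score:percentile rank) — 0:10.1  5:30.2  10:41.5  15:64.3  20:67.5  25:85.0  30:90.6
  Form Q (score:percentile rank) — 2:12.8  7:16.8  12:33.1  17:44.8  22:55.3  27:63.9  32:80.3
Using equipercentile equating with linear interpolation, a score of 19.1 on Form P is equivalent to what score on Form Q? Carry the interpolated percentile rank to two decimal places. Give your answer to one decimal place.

PR of 19.1 on Form P: 64.3 + (19.1 − 15)/(20 − 15) × (67.5 − 64.3) = 66.92
On Form Q, PR 66.92 falls between score 27 (PR 63.9) and 32 (PR 80.3).
Interpolate: 27 + (66.92 − 63.9)/(80.3 − 63.9) × (32 − 27) = 27.9

27.9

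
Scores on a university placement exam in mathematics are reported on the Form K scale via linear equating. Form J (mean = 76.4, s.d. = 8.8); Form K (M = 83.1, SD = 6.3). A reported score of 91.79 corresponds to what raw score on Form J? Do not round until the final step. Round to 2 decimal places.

88.54

Invert y = (SD_Y/SD_X)(x − M_X) + M_Y:
x = (SD_X/SD_Y)(y − M_Y) + M_X = (8.8/6.3)(91.79 − 83.1) + 76.4
x = 1.396825 × 8.690 + 76.4 = 88.54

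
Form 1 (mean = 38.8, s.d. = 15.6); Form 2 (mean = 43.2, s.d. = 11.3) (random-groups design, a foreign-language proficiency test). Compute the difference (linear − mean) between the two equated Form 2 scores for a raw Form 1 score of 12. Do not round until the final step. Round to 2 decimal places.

Mean-equated: 12 + (43.2 − 38.8) = 16.40
Linear-equated: (11.3/15.6)(12 − 38.8) + 43.2 = 23.787
Difference = 23.787 − 16.40 = 7.39

7.39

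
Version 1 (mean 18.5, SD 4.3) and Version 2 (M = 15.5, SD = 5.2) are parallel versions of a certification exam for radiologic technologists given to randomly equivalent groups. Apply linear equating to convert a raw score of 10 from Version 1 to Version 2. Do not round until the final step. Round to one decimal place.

Linear equating: y = (SD_Y/SD_X)(x − M_X) + M_Y
y = (5.2/4.3)(10 − 18.5) + 15.5
y = 1.209302 × -8.5 + 15.5 = -10.2791 + 15.5 = 5.2

5.2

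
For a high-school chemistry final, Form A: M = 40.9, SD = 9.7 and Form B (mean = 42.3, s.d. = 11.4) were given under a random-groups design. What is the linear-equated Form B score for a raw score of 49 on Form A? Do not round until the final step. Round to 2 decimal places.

Linear equating: y = (SD_Y/SD_X)(x − M_X) + M_Y
y = (11.4/9.7)(49 − 40.9) + 42.3
y = 1.175258 × 8.1 + 42.3 = 9.5196 + 42.3 = 51.82

51.82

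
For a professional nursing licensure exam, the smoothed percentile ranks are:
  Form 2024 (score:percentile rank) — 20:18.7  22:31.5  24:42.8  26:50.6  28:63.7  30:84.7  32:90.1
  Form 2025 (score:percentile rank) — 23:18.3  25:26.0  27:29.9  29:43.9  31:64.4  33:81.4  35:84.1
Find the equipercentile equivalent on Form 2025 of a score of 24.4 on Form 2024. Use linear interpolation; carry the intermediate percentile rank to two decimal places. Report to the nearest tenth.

PR of 24.4 on Form 2024: 42.8 + (24.4 − 24)/(26 − 24) × (50.6 − 42.8) = 44.36
On Form 2025, PR 44.36 falls between score 29 (PR 43.9) and 31 (PR 64.4).
Interpolate: 29 + (44.36 − 43.9)/(64.4 − 43.9) × (31 − 29) = 29.0

29.0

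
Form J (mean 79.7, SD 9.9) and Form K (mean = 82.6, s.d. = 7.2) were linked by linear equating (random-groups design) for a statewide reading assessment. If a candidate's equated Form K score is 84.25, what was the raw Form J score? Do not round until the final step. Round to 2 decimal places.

Invert y = (SD_Y/SD_X)(x − M_X) + M_Y:
x = (SD_X/SD_Y)(y − M_Y) + M_X = (9.9/7.2)(84.25 − 82.6) + 79.7
x = 1.375000 × 1.650 + 79.7 = 81.97

81.97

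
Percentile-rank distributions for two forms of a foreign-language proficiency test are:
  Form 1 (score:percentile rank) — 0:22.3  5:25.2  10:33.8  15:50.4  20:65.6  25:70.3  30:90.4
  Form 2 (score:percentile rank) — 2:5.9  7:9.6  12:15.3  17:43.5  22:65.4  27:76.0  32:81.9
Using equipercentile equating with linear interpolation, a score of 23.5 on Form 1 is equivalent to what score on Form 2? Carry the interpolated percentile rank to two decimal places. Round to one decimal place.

23.6

PR of 23.5 on Form 1: 65.6 + (23.5 − 20)/(25 − 20) × (70.3 − 65.6) = 68.89
On Form 2, PR 68.89 falls between score 22 (PR 65.4) and 27 (PR 76.0).
Interpolate: 22 + (68.89 − 65.4)/(76.0 − 65.4) × (27 − 22) = 23.6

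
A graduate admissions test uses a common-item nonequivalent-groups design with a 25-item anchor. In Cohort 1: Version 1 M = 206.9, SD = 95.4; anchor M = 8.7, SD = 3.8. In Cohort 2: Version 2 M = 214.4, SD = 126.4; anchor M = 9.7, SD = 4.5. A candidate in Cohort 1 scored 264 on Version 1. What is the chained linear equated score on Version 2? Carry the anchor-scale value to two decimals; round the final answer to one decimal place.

Version 1 → anchor (Cohort 1): v = (3.8/95.4)(264 − 206.9) + 8.7 = 10.97
anchor → Version 2 (Cohort 2): y = (126.4/4.5)(10.97 − 9.7) + 214.4 = 250.1

250.1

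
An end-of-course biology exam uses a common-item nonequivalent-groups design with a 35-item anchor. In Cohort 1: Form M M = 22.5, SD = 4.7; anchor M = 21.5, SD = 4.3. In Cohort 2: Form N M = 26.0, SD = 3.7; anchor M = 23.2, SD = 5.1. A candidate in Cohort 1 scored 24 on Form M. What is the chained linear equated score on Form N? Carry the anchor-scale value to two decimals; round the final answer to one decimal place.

25.8

Form M → anchor (Cohort 1): v = (4.3/4.7)(24 − 22.5) + 21.5 = 22.87
anchor → Form N (Cohort 2): y = (3.7/5.1)(22.87 − 23.2) + 26.0 = 25.8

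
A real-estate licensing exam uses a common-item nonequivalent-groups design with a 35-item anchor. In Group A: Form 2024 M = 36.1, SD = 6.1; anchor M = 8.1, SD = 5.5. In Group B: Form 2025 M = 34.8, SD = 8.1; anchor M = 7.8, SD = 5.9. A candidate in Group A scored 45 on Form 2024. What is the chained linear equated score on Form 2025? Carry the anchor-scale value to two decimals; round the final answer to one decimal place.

Form 2024 → anchor (Group A): v = (5.5/6.1)(45 − 36.1) + 8.1 = 16.12
anchor → Form 2025 (Group B): y = (8.1/5.9)(16.12 − 7.8) + 34.8 = 46.2

46.2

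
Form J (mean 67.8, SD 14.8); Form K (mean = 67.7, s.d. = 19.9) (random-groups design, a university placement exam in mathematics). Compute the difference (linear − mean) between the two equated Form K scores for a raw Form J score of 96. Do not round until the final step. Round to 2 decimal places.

Mean-equated: 96 + (67.7 − 67.8) = 95.90
Linear-equated: (19.9/14.8)(96 − 67.8) + 67.7 = 105.618
Difference = 105.618 − 95.90 = 9.72

9.72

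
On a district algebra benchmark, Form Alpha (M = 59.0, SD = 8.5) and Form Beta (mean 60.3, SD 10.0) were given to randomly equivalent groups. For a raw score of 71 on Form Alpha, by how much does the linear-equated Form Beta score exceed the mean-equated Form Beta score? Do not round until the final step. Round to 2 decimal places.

2.12

Mean-equated: 71 + (60.3 − 59.0) = 72.30
Linear-equated: (10.0/8.5)(71 − 59.0) + 60.3 = 74.418
Difference = 74.418 − 72.30 = 2.12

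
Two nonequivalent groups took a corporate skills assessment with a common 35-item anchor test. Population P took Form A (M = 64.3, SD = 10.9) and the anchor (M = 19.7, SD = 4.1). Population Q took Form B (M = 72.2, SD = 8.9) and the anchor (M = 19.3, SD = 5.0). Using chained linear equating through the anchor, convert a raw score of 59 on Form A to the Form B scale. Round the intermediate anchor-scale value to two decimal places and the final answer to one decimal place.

Form A → anchor (Population P): v = (4.1/10.9)(59 − 64.3) + 19.7 = 17.71
anchor → Form B (Population Q): y = (8.9/5.0)(17.71 − 19.3) + 72.2 = 69.4

69.4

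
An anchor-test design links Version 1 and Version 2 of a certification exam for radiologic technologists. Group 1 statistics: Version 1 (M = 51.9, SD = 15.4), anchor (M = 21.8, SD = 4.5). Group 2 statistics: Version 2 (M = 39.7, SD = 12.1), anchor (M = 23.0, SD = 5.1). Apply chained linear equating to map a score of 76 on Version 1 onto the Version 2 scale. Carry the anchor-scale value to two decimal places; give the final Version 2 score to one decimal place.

53.6

Version 1 → anchor (Group 1): v = (4.5/15.4)(76 − 51.9) + 21.8 = 28.84
anchor → Version 2 (Group 2): y = (12.1/5.1)(28.84 − 23.0) + 39.7 = 53.6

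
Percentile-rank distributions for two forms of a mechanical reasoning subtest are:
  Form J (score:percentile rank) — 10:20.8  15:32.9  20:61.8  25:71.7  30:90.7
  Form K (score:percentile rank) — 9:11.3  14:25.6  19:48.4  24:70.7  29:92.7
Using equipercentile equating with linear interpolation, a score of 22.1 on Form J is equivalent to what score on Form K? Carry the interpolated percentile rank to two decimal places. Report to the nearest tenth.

22.9

PR of 22.1 on Form J: 61.8 + (22.1 − 20)/(25 − 20) × (71.7 − 61.8) = 65.96
On Form K, PR 65.96 falls between score 19 (PR 48.4) and 24 (PR 70.7).
Interpolate: 19 + (65.96 − 48.4)/(70.7 − 48.4) × (24 − 19) = 22.9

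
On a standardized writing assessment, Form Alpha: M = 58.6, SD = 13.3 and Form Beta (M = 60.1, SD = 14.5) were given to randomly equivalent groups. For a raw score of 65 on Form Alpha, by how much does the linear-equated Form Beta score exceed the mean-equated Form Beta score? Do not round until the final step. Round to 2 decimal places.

0.58

Mean-equated: 65 + (60.1 − 58.6) = 66.50
Linear-equated: (14.5/13.3)(65 − 58.6) + 60.1 = 67.077
Difference = 67.077 − 66.50 = 0.58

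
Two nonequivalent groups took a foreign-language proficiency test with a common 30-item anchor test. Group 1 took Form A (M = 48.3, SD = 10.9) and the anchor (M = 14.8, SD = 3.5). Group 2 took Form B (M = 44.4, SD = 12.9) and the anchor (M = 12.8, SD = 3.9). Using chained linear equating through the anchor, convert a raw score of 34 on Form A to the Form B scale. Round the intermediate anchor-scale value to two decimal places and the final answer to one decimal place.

35.8

Form A → anchor (Group 1): v = (3.5/10.9)(34 − 48.3) + 14.8 = 10.21
anchor → Form B (Group 2): y = (12.9/3.9)(10.21 − 12.8) + 44.4 = 35.8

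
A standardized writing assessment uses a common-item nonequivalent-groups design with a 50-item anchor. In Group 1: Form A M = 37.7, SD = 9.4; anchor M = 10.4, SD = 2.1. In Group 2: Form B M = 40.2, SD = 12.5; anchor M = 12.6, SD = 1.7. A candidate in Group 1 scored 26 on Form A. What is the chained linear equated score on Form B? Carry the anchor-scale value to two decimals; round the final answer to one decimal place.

4.8

Form A → anchor (Group 1): v = (2.1/9.4)(26 − 37.7) + 10.4 = 7.79
anchor → Form B (Group 2): y = (12.5/1.7)(7.79 − 12.6) + 40.2 = 4.8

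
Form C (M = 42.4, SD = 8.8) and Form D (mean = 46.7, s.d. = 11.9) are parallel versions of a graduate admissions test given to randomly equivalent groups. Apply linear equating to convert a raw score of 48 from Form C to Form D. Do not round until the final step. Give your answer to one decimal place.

Linear equating: y = (SD_Y/SD_X)(x − M_X) + M_Y
y = (11.9/8.8)(48 − 42.4) + 46.7
y = 1.352273 × 5.6 + 46.7 = 7.5727 + 46.7 = 54.3

54.3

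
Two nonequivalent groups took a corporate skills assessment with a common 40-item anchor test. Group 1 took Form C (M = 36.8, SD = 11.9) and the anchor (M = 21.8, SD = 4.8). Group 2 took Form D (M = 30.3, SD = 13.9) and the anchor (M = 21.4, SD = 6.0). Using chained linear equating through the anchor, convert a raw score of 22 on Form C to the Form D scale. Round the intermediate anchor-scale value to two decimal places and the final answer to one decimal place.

Form C → anchor (Group 1): v = (4.8/11.9)(22 − 36.8) + 21.8 = 15.83
anchor → Form D (Group 2): y = (13.9/6.0)(15.83 − 21.4) + 30.3 = 17.4

17.4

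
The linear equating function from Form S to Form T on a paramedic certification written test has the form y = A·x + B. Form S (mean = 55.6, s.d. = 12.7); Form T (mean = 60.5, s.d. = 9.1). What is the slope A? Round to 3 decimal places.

0.717

A = SD_Y / SD_X = 9.1 / 12.7 = 0.717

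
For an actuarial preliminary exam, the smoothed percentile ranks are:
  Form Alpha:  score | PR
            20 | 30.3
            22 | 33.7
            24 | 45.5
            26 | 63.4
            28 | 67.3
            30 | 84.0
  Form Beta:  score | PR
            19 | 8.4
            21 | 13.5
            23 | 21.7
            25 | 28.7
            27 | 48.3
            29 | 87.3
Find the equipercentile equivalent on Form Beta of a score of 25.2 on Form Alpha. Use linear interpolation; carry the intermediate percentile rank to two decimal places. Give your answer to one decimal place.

PR of 25.2 on Form Alpha: 45.5 + (25.2 − 24)/(26 − 24) × (63.4 − 45.5) = 56.24
On Form Beta, PR 56.24 falls between score 27 (PR 48.3) and 29 (PR 87.3).
Interpolate: 27 + (56.24 − 48.3)/(87.3 − 48.3) × (29 − 27) = 27.4

27.4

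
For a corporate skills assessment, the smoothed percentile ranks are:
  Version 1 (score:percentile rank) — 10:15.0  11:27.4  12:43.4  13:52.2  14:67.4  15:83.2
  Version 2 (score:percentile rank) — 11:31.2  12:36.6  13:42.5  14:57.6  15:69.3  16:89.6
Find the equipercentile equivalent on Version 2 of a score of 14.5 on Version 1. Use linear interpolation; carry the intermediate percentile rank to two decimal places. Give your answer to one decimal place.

PR of 14.5 on Version 1: 67.4 + (14.5 − 14)/(15 − 14) × (83.2 − 67.4) = 75.30
On Version 2, PR 75.30 falls between score 15 (PR 69.3) and 16 (PR 89.6).
Interpolate: 15 + (75.30 − 69.3)/(89.6 − 69.3) × (16 − 15) = 15.3

15.3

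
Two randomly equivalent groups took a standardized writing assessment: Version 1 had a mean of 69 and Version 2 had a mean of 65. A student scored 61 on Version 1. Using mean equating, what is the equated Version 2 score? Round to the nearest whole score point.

Mean equating: y = x + (M_Y − M_X) = 61 + (65 − 69) = 57

57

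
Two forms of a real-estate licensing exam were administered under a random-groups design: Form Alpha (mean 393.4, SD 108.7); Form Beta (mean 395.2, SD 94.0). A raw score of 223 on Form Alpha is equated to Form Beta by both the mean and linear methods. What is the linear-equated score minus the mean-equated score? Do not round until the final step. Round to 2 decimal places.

Mean-equated: 223 + (395.2 − 393.4) = 224.80
Linear-equated: (94.0/108.7)(223 − 393.4) + 395.2 = 247.844
Difference = 247.844 − 224.80 = 23.04

23.04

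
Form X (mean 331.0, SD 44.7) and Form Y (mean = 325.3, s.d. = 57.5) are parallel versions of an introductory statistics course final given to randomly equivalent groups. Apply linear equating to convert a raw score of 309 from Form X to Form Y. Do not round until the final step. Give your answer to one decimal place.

Linear equating: y = (SD_Y/SD_X)(x − M_X) + M_Y
y = (57.5/44.7)(309 − 331.0) + 325.3
y = 1.286353 × -22.0 + 325.3 = -28.2998 + 325.3 = 297.0

297.0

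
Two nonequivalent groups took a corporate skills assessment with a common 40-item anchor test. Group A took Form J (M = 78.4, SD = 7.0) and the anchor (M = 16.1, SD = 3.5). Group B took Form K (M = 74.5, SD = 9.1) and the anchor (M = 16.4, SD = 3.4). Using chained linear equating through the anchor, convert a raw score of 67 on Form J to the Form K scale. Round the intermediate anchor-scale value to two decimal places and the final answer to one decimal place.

58.4

Form J → anchor (Group A): v = (3.5/7.0)(67 − 78.4) + 16.1 = 10.40
anchor → Form K (Group B): y = (9.1/3.4)(10.40 − 16.4) + 74.5 = 58.4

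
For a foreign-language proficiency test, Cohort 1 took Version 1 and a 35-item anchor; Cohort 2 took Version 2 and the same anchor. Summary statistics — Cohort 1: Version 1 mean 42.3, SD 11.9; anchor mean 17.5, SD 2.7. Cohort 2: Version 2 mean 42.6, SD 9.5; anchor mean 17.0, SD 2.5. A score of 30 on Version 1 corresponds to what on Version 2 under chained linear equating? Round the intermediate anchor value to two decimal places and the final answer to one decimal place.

Version 1 → anchor (Cohort 1): v = (2.7/11.9)(30 − 42.3) + 17.5 = 14.71
anchor → Version 2 (Cohort 2): y = (9.5/2.5)(14.71 − 17.0) + 42.6 = 33.9

33.9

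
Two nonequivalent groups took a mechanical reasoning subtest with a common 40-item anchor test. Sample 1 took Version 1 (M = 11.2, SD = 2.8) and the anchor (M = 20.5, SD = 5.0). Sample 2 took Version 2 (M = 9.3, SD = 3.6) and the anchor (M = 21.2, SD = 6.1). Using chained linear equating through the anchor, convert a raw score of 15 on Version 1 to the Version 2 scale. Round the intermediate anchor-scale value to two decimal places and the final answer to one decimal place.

Version 1 → anchor (Sample 1): v = (5.0/2.8)(15 − 11.2) + 20.5 = 27.29
anchor → Version 2 (Sample 2): y = (3.6/6.1)(27.29 − 21.2) + 9.3 = 12.9

12.9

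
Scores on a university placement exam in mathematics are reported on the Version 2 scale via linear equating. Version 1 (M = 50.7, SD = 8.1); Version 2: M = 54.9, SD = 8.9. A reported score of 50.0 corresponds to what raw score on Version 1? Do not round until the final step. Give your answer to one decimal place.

46.2

Invert y = (SD_Y/SD_X)(x − M_X) + M_Y:
x = (SD_X/SD_Y)(y − M_Y) + M_X = (8.1/8.9)(50.0 − 54.9) + 50.7
x = 0.910112 × -4.900 + 50.7 = 46.2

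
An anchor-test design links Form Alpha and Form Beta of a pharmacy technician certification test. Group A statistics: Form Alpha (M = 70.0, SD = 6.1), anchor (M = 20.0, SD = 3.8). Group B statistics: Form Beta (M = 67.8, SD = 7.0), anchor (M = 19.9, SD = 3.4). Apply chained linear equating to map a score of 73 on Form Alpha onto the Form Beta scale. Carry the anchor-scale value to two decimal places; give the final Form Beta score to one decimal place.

71.9

Form Alpha → anchor (Group A): v = (3.8/6.1)(73 − 70.0) + 20.0 = 21.87
anchor → Form Beta (Group B): y = (7.0/3.4)(21.87 − 19.9) + 67.8 = 71.9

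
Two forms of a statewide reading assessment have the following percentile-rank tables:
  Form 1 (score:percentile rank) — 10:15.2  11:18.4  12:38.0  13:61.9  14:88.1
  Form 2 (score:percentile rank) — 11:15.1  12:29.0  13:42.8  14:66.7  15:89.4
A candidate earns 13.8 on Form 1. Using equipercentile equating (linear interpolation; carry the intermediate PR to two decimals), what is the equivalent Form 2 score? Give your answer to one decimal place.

PR of 13.8 on Form 1: 61.9 + (13.8 − 13)/(14 − 13) × (88.1 − 61.9) = 82.86
On Form 2, PR 82.86 falls between score 14 (PR 66.7) and 15 (PR 89.4).
Interpolate: 14 + (82.86 − 66.7)/(89.4 − 66.7) × (15 − 14) = 14.7

14.7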